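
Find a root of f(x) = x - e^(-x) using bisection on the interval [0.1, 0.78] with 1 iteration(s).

f(x) = x - e^(-x)
Initial interval: [0.1, 0.78]

Iteration 1:
  c_1 = (0.100000 + 0.780000)/2 = 0.440000
  f(c_1) = f(0.440000) = -0.204036
  f(a) × f(c) ≥ 0, new interval: [0.440000, 0.780000]

After 1 iteration(s), the approximation is c_1 = 0.440000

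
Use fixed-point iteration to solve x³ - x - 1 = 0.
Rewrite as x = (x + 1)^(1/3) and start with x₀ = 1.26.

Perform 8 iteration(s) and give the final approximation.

Equation: x³ - x - 1 = 0
Fixed-point form: x = (x + 1)^(1/3)
x₀ = 1.26

x_1 = g(1.260000) = 1.312309
x_2 = g(1.312309) = 1.322357
x_3 = g(1.322357) = 1.324269
x_4 = g(1.324269) = 1.324633
x_5 = g(1.324633) = 1.324702
x_6 = g(1.324702) = 1.324715
x_7 = g(1.324715) = 1.324717
x_8 = g(1.324717) = 1.324718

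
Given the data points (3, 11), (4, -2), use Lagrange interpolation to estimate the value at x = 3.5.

Lagrange interpolation formula:
P(x) = Σ yᵢ × Lᵢ(x)
where Lᵢ(x) = Π_{j≠i} (x - xⱼ)/(xᵢ - xⱼ)

L_0(3.5) = (3.5 - 4)/(3 - 4) = 0.500000
L_1(3.5) = (3.5 - 3)/(4 - 3) = 0.500000

P(3.5) = 11×L_0(3.5) + (-2)×L_1(3.5)
P(3.5) = 4.500000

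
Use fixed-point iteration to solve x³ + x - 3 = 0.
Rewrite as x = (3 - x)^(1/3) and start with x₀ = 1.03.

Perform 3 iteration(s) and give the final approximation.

Equation: x³ + x - 3 = 0
Fixed-point form: x = (3 - x)^(1/3)
x₀ = 1.03

x_1 = g(1.030000) = 1.253590
x_2 = g(1.253590) = 1.204247
x_3 = g(1.204247) = 1.215483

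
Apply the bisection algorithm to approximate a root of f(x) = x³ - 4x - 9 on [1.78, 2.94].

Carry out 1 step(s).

f(x) = x³ - 4x - 9
Initial interval: [1.78, 2.94]

Iteration 1:
  c_1 = (1.780000 + 2.940000)/2 = 2.360000
  f(c_1) = f(2.360000) = -5.295744
  f(a) × f(c) ≥ 0, new interval: [2.360000, 2.940000]

After 1 iteration(s), the approximation is c_1 = 2.360000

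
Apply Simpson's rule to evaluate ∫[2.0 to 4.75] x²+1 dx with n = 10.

f(x) = x²+1
a = 2.0, b = 4.75, n = 10
h = (b - a)/n = 0.275000

Simpson's rule: (h/3)[f(x₀) + 4f(x₁) + 2f(x₂) + ... + f(xₙ)]

x_0 = 2.0000, f(x_0) = 5.000000, coefficient = 1
x_1 = 2.2750, f(x_1) = 6.175625, coefficient = 4
x_2 = 2.5500, f(x_2) = 7.502500, coefficient = 2
x_3 = 2.8250, f(x_3) = 8.980625, coefficient = 4
x_4 = 3.1000, f(x_4) = 10.610000, coefficient = 2
x_5 = 3.3750, f(x_5) = 12.390625, coefficient = 4
x_6 = 3.6500, f(x_6) = 14.322500, coefficient = 2
x_7 = 3.9250, f(x_7) = 16.405625, coefficient = 4
x_8 = 4.2000, f(x_8) = 18.640000, coefficient = 2
x_9 = 4.4750, f(x_9) = 21.025625, coefficient = 4
x_10 = 4.7500, f(x_10) = 23.562500, coefficient = 1

I ≈ (0.275000/3) × 390.625000 = 35.807292
Exact value: 35.807292
Error: 0.000000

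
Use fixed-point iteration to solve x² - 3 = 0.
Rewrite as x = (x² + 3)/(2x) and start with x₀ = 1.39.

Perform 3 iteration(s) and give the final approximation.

Equation: x² - 3 = 0
Fixed-point form: x = (x² + 3)/(2x)
x₀ = 1.39

x_1 = g(1.390000) = 1.774137
x_2 = g(1.774137) = 1.732550
x_3 = g(1.732550) = 1.732051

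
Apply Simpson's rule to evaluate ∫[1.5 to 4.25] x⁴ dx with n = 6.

f(x) = x⁴
a = 1.5, b = 4.25, n = 6
h = (b - a)/n = 0.458333

Simpson's rule: (h/3)[f(x₀) + 4f(x₁) + 2f(x₂) + ... + f(xₙ)]

x_0 = 1.5000, f(x_0) = 5.062500, coefficient = 1
x_1 = 1.9583, f(x_1) = 14.707758, coefficient = 4
x_2 = 2.4167, f(x_2) = 34.108845, coefficient = 2
x_3 = 2.8750, f(x_3) = 68.320557, coefficient = 4
x_4 = 3.3333, f(x_4) = 123.456790, coefficient = 2
x_5 = 3.7917, f(x_5) = 206.690541, coefficient = 4
x_6 = 4.2500, f(x_6) = 326.253906, coefficient = 1

I ≈ (0.458333/3) × 1805.323098 = 275.813251
Exact value: 275.797070
Error: 0.016181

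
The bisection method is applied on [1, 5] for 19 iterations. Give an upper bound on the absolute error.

Bisection error bound: |error| ≤ (b-a)/2^n
|error| ≤ (5 - 1)/2^19 = 4/2^19
|error| ≤ 0.0000076294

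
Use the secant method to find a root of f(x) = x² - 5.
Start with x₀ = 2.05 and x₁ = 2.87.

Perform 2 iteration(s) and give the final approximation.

f(x) = x² - 5
x₀ = 2.05, x₁ = 2.87

Secant formula: x_{n+1} = x_n - f(x_n)(x_n - x_{n-1})/(f(x_n) - f(x_{n-1}))

Iteration 1:
  f(2.050000) = -0.797500
  f(2.870000) = 3.236900
  x_2 = 2.870000 - 3.236900×(2.870000 - 2.050000)/(3.236900 - (-0.797500))
       = 2.212093
Iteration 2:
  f(2.870000) = 3.236900
  f(2.212093) = -0.106642
  x_3 = 2.212093 - (-0.106642)×(2.212093 - 2.870000)/(-0.106642 - 3.236900)
       = 2.233077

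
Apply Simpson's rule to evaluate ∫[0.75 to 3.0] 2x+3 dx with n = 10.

f(x) = 2x+3
a = 0.75, b = 3.0, n = 10
h = (b - a)/n = 0.225000

Simpson's rule: (h/3)[f(x₀) + 4f(x₁) + 2f(x₂) + ... + f(xₙ)]

x_0 = 0.7500, f(x_0) = 4.500000, coefficient = 1
x_1 = 0.9750, f(x_1) = 4.950000, coefficient = 4
x_2 = 1.2000, f(x_2) = 5.400000, coefficient = 2
x_3 = 1.4250, f(x_3) = 5.850000, coefficient = 4
x_4 = 1.6500, f(x_4) = 6.300000, coefficient = 2
x_5 = 1.8750, f(x_5) = 6.750000, coefficient = 4
x_6 = 2.1000, f(x_6) = 7.200000, coefficient = 2
x_7 = 2.3250, f(x_7) = 7.650000, coefficient = 4
x_8 = 2.5500, f(x_8) = 8.100000, coefficient = 2
x_9 = 2.7750, f(x_9) = 8.550000, coefficient = 4
x_10 = 3.0000, f(x_10) = 9.000000, coefficient = 1

I ≈ (0.225000/3) × 202.500000 = 15.187500
Exact value: 15.187500
Error: 0.000000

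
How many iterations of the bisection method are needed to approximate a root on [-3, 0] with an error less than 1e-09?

We need (b-a)/2^n ≤ 1e-09
(0 - (-3))/2^n ≤ 1e-09
3/2^n ≤ 1e-09
2^n ≥ 3000000000
n ≥ log₂(3000000000) = 31.48
n ≥ 32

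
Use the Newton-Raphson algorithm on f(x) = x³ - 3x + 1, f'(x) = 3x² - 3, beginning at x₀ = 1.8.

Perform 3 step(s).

f(x) = x³ - 3x + 1
f'(x) = 3x² - 3
x₀ = 1.8

Newton-Raphson formula: x_{n+1} = x_n - f(x_n)/f'(x_n)

Iteration 1:
  f(1.800000) = 1.432000
  f'(1.800000) = 6.720000
  x_1 = 1.800000 - 1.432000/6.720000 = 1.586905
Iteration 2:
  f(1.586905) = 0.235535
  f'(1.586905) = 4.554800
  x_2 = 1.586905 - 0.235535/4.554800 = 1.535193
Iteration 3:
  f(1.535193) = 0.012592
  f'(1.535193) = 4.070456
  x_3 = 1.535193 - 0.012592/4.070456 = 1.532100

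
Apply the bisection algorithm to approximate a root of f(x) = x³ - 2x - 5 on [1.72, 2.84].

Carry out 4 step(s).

f(x) = x³ - 2x - 5
Initial interval: [1.72, 2.84]

Iteration 1:
  c_1 = (1.720000 + 2.840000)/2 = 2.280000
  f(c_1) = f(2.280000) = 2.292352
  f(a) × f(c) < 0, new interval: [1.720000, 2.280000]
Iteration 2:
  c_2 = (1.720000 + 2.280000)/2 = 2.000000
  f(c_2) = f(2.000000) = -1.000000
  f(a) × f(c) ≥ 0, new interval: [2.000000, 2.280000]
Iteration 3:
  c_3 = (2.000000 + 2.280000)/2 = 2.140000
  f(c_3) = f(2.140000) = 0.520344
  f(a) × f(c) < 0, new interval: [2.000000, 2.140000]
Iteration 4:
  c_4 = (2.000000 + 2.140000)/2 = 2.070000
  f(c_4) = f(2.070000) = -0.270257
  f(a) × f(c) ≥ 0, new interval: [2.070000, 2.140000]

After 4 iteration(s), the approximation is c_4 = 2.070000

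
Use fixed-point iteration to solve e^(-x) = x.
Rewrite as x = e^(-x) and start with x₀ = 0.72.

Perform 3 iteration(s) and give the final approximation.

Equation: e^(-x) = x
Fixed-point form: x = e^(-x)
x₀ = 0.72

x_1 = g(0.720000) = 0.486752
x_2 = g(0.486752) = 0.614619
x_3 = g(0.614619) = 0.540847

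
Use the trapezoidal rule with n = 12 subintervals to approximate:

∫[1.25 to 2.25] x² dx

f(x) = x²
a = 1.25, b = 2.25, n = 12
h = (b - a)/n = 0.083333

Trapezoidal rule: (h/2)[f(x₀) + 2f(x₁) + 2f(x₂) + ... + f(xₙ)]

x_0 = 1.2500, f(x_0) = 1.562500, coefficient = 1
x_1 = 1.3333, f(x_1) = 1.777778, coefficient = 2
x_2 = 1.4167, f(x_2) = 2.006944, coefficient = 2
x_3 = 1.5000, f(x_3) = 2.250000, coefficient = 2
x_4 = 1.5833, f(x_4) = 2.506944, coefficient = 2
x_5 = 1.6667, f(x_5) = 2.777778, coefficient = 2
x_6 = 1.7500, f(x_6) = 3.062500, coefficient = 2
x_7 = 1.8333, f(x_7) = 3.361111, coefficient = 2
x_8 = 1.9167, f(x_8) = 3.673611, coefficient = 2
x_9 = 2.0000, f(x_9) = 4.000000, coefficient = 2
x_10 = 2.0833, f(x_10) = 4.340278, coefficient = 2
x_11 = 2.1667, f(x_11) = 4.694444, coefficient = 2
x_12 = 2.2500, f(x_12) = 5.062500, coefficient = 1

I ≈ (0.083333/2) × 75.527778 = 3.146991
Exact value: 3.145833
Error: 0.001157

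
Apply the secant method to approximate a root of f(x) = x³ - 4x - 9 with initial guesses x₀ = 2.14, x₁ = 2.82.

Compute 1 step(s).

f(x) = x³ - 4x - 9
x₀ = 2.14, x₁ = 2.82

Secant formula: x_{n+1} = x_n - f(x_n)(x_n - x_{n-1})/(f(x_n) - f(x_{n-1}))

Iteration 1:
  f(2.140000) = -7.759656
  f(2.820000) = 2.145768
  x_2 = 2.820000 - 2.145768×(2.820000 - 2.140000)/(2.145768 - (-7.759656))
       = 2.672695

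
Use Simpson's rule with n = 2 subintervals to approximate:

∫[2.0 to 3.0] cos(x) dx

f(x) = cos(x)
a = 2.0, b = 3.0, n = 2
h = (b - a)/n = 0.500000

Simpson's rule: (h/3)[f(x₀) + 4f(x₁) + 2f(x₂) + ... + f(xₙ)]

x_0 = 2.0000, f(x_0) = -0.416147, coefficient = 1
x_1 = 2.5000, f(x_1) = -0.801144, coefficient = 4
x_2 = 3.0000, f(x_2) = -0.989992, coefficient = 1

I ≈ (0.500000/3) × -4.610714 = -0.768452
Exact value: -0.768177
Error: 0.000275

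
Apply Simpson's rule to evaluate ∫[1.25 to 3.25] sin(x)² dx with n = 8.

f(x) = sin(x)²
a = 1.25, b = 3.25, n = 8
h = (b - a)/n = 0.250000

Simpson's rule: (h/3)[f(x₀) + 4f(x₁) + 2f(x₂) + ... + f(xₙ)]

x_0 = 1.2500, f(x_0) = 0.900572, coefficient = 1
x_1 = 1.5000, f(x_1) = 0.994996, coefficient = 4
x_2 = 1.7500, f(x_2) = 0.968228, coefficient = 2
x_3 = 2.0000, f(x_3) = 0.826822, coefficient = 4
x_4 = 2.2500, f(x_4) = 0.605398, coefficient = 2
x_5 = 2.5000, f(x_5) = 0.358169, coefficient = 4
x_6 = 2.7500, f(x_6) = 0.145665, coefficient = 2
x_7 = 3.0000, f(x_7) = 0.019915, coefficient = 4
x_8 = 3.2500, f(x_8) = 0.011706, coefficient = 1

I ≈ (0.250000/3) × 13.150468 = 1.095872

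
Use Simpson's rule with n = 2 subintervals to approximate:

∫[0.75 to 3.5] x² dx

f(x) = x²
a = 0.75, b = 3.5, n = 2
h = (b - a)/n = 1.375000

Simpson's rule: (h/3)[f(x₀) + 4f(x₁) + 2f(x₂) + ... + f(xₙ)]

x_0 = 0.7500, f(x_0) = 0.562500, coefficient = 1
x_1 = 2.1250, f(x_1) = 4.515625, coefficient = 4
x_2 = 3.5000, f(x_2) = 12.250000, coefficient = 1

I ≈ (1.375000/3) × 30.875000 = 14.151042
Exact value: 14.151042
Error: 0.000000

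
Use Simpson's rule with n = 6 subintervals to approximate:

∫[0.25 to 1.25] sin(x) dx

f(x) = sin(x)
a = 0.25, b = 1.25, n = 6
h = (b - a)/n = 0.166667

Simpson's rule: (h/3)[f(x₀) + 4f(x₁) + 2f(x₂) + ... + f(xₙ)]

x_0 = 0.2500, f(x_0) = 0.247404, coefficient = 1
x_1 = 0.4167, f(x_1) = 0.404715, coefficient = 4
x_2 = 0.5833, f(x_2) = 0.550809, coefficient = 2
x_3 = 0.7500, f(x_3) = 0.681639, coefficient = 4
x_4 = 0.9167, f(x_4) = 0.793578, coefficient = 2
x_5 = 1.0833, f(x_5) = 0.883524, coefficient = 4
x_6 = 1.2500, f(x_6) = 0.948985, coefficient = 1

I ≈ (0.166667/3) × 11.764672 = 0.653593
Exact value: 0.653590
Error: 0.000003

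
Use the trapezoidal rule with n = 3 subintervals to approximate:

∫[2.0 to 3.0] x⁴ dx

f(x) = x⁴
a = 2.0, b = 3.0, n = 3
h = (b - a)/n = 0.333333

Trapezoidal rule: (h/2)[f(x₀) + 2f(x₁) + 2f(x₂) + ... + f(xₙ)]

x_0 = 2.0000, f(x_0) = 16.000000, coefficient = 1
x_1 = 2.3333, f(x_1) = 29.641975, coefficient = 2
x_2 = 2.6667, f(x_2) = 50.567901, coefficient = 2
x_3 = 3.0000, f(x_3) = 81.000000, coefficient = 1

I ≈ (0.333333/2) × 257.419753 = 42.903292
Exact value: 42.200000
Error: 0.703292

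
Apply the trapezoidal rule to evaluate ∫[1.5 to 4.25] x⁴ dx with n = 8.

f(x) = x⁴
a = 1.5, b = 4.25, n = 8
h = (b - a)/n = 0.343750

Trapezoidal rule: (h/2)[f(x₀) + 2f(x₁) + 2f(x₂) + ... + f(xₙ)]

x_0 = 1.5000, f(x_0) = 5.062500, coefficient = 1
x_1 = 1.8438, f(x_1) = 11.556016, coefficient = 2
x_2 = 2.1875, f(x_2) = 22.897720, coefficient = 2
x_3 = 2.5312, f(x_3) = 41.052552, coefficient = 2
x_4 = 2.8750, f(x_4) = 68.320557, coefficient = 2
x_5 = 3.2188, f(x_5) = 107.336884, coefficient = 2
x_6 = 3.5625, f(x_6) = 161.071793, coefficient = 2
x_7 = 3.9062, f(x_7) = 232.830644, coefficient = 2
x_8 = 4.2500, f(x_8) = 326.253906, coefficient = 1

I ≈ (0.343750/2) × 1621.448738 = 278.686502
Exact value: 275.797070
Error: 2.889432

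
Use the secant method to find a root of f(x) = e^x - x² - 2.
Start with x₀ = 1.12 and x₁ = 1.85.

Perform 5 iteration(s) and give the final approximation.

f(x) = e^x - x² - 2
x₀ = 1.12, x₁ = 1.85

Secant formula: x_{n+1} = x_n - f(x_n)(x_n - x_{n-1})/(f(x_n) - f(x_{n-1}))

Iteration 1:
  f(1.120000) = -0.189546
  f(1.850000) = 0.937320
  x_2 = 1.850000 - 0.937320×(1.850000 - 1.120000)/(0.937320 - (-0.189546))
       = 1.242791
Iteration 2:
  f(1.850000) = 0.937320
  f(1.242791) = -0.079258
  x_3 = 1.242791 - (-0.079258)×(1.242791 - 1.850000)/(-0.079258 - 0.937320)
       = 1.290132
Iteration 3:
  f(1.242791) = -0.079258
  f(1.290132) = -0.031174
  x_4 = 1.290132 - (-0.031174)×(1.290132 - 1.242791)/(-0.031174 - (-0.079258))
       = 1.320825
Iteration 4:
  f(1.290132) = -0.031174
  f(1.320825) = 0.001932
  x_5 = 1.320825 - 0.001932×(1.320825 - 1.290132)/(0.001932 - (-0.031174))
       = 1.319034
Iteration 5:
  f(1.320825) = 0.001932
  f(1.319034) = -0.000044
  x_6 = 1.319034 - (-0.000044)×(1.319034 - 1.320825)/(-0.000044 - 0.001932)
       = 1.319074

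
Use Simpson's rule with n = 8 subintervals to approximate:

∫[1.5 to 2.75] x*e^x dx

f(x) = x*e^x
a = 1.5, b = 2.75, n = 8
h = (b - a)/n = 0.156250

Simpson's rule: (h/3)[f(x₀) + 4f(x₁) + 2f(x₂) + ... + f(xₙ)]

x_0 = 1.5000, f(x_0) = 6.722534, coefficient = 1
x_1 = 1.6562, f(x_1) = 8.678130, coefficient = 4
x_2 = 1.8125, f(x_2) = 11.102909, coefficient = 2
x_3 = 1.9688, f(x_3) = 14.099634, coefficient = 4
x_4 = 2.1250, f(x_4) = 17.792407, coefficient = 2
x_5 = 2.2812, f(x_5) = 22.330948, coefficient = 4
x_6 = 2.4375, f(x_6) = 27.895710, coefficient = 2
x_7 = 2.5938, f(x_7) = 34.703991, coefficient = 4
x_8 = 2.7500, f(x_8) = 43.017238, coefficient = 1

I ≈ (0.156250/3) × 482.572636 = 25.133991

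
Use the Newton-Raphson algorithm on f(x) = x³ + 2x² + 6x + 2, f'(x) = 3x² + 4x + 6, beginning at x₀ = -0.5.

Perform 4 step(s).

f(x) = x³ + 2x² + 6x + 2
f'(x) = 3x² + 4x + 6
x₀ = -0.5

Newton-Raphson formula: x_{n+1} = x_n - f(x_n)/f'(x_n)

Iteration 1:
  f(-0.500000) = -0.625000
  f'(-0.500000) = 4.750000
  x_1 = -0.500000 - (-0.625000)/4.750000 = -0.368421
Iteration 2:
  f(-0.368421) = 0.010935
  f'(-0.368421) = 4.933518
  x_2 = -0.368421 - 0.010935/4.933518 = -0.370637
Iteration 3:
  f(-0.370637) = 0.000004
  f'(-0.370637) = 4.929567
  x_3 = -0.370637 - 0.000004/4.929567 = -0.370638
Iteration 4:
  f(-0.370638) = 0.000000
  f'(-0.370638) = 4.929565
  x_4 = -0.370638 - 0.000000/4.929565 = -0.370638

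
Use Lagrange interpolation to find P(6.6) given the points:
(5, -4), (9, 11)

Lagrange interpolation formula:
P(x) = Σ yᵢ × Lᵢ(x)
where Lᵢ(x) = Π_{j≠i} (x - xⱼ)/(xᵢ - xⱼ)

L_0(6.6) = (6.6 - 9)/(5 - 9) = 0.600000
L_1(6.6) = (6.6 - 5)/(9 - 5) = 0.400000

P(6.6) = (-4)×L_0(6.6) + 11×L_1(6.6)
P(6.6) = 2.000000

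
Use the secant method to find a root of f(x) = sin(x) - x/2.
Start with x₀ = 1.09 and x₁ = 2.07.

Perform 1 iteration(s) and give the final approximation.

f(x) = sin(x) - x/2
x₀ = 1.09, x₁ = 2.07

Secant formula: x_{n+1} = x_n - f(x_n)(x_n - x_{n-1})/(f(x_n) - f(x_{n-1}))

Iteration 1:
  f(1.090000) = 0.341627
  f(2.070000) = -0.157036
  x_2 = 2.070000 - (-0.157036)×(2.070000 - 1.090000)/(-0.157036 - 0.341627)
       = 1.761384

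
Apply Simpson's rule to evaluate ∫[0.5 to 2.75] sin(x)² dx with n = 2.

f(x) = sin(x)²
a = 0.5, b = 2.75, n = 2
h = (b - a)/n = 1.125000

Simpson's rule: (h/3)[f(x₀) + 4f(x₁) + 2f(x₂) + ... + f(xₙ)]

x_0 = 0.5000, f(x_0) = 0.229849, coefficient = 1
x_1 = 1.6250, f(x_1) = 0.997065, coefficient = 4
x_2 = 2.7500, f(x_2) = 0.145665, coefficient = 1

I ≈ (1.125000/3) × 4.363773 = 1.636415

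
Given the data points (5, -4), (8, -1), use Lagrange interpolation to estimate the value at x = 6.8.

Lagrange interpolation formula:
P(x) = Σ yᵢ × Lᵢ(x)
where Lᵢ(x) = Π_{j≠i} (x - xⱼ)/(xᵢ - xⱼ)

L_0(6.8) = (6.8 - 8)/(5 - 8) = 0.400000
L_1(6.8) = (6.8 - 5)/(8 - 5) = 0.600000

P(6.8) = (-4)×L_0(6.8) + (-1)×L_1(6.8)
P(6.8) = -2.200000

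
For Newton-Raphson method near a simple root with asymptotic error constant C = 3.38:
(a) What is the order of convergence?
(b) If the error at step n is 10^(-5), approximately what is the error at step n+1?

(a) Newton-Raphson has quadratic (order 2) convergence near simple roots.
    This means |e_{n+1}| ≈ C|e_n|².

(b) With |e_n| = 10^(-5) and C = 3.38:
    |e_{n+1}| ≈ 3.38 × (10^(-5))² = 3.38 × 10^(-10)

(a) 2 (quadratic); (b) |e_{n+1}| ≈ 3.380e-10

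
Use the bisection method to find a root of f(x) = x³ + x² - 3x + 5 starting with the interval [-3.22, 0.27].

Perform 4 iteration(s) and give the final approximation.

f(x) = x³ + x² - 3x + 5
Initial interval: [-3.22, 0.27]

Iteration 1:
  c_1 = (-3.220000 + 0.270000)/2 = -1.475000
  f(c_1) = f(-1.475000) = 8.391578
  f(a) × f(c) < 0, new interval: [-3.220000, -1.475000]
Iteration 2:
  c_2 = (-3.220000 + (-1.475000))/2 = -2.347500
  f(c_2) = f(-2.347500) = 4.616756
  f(a) × f(c) < 0, new interval: [-3.220000, -2.347500]
Iteration 3:
  c_3 = (-3.220000 + (-2.347500))/2 = -2.783750
  f(c_3) = f(-2.783750) = -0.471500
  f(a) × f(c) ≥ 0, new interval: [-2.783750, -2.347500]
Iteration 4:
  c_4 = (-2.783750 + (-2.347500))/2 = -2.565625
  f(c_4) = f(-2.565625) = 2.391255
  f(a) × f(c) < 0, new interval: [-2.783750, -2.565625]

After 4 iteration(s), the approximation is c_4 = -2.565625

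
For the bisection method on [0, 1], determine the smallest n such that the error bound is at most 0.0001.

We need (b-a)/2^n ≤ 0.0001
(1 - 0)/2^n ≤ 0.0001
1/2^n ≤ 0.0001
2^n ≥ 10000
n ≥ log₂(10000) = 13.29
n ≥ 14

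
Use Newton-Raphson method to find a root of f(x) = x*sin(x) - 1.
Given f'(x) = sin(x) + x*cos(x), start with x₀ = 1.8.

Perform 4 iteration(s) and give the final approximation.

f(x) = x*sin(x) - 1
f'(x) = sin(x) + x*cos(x)
x₀ = 1.8

Newton-Raphson formula: x_{n+1} = x_n - f(x_n)/f'(x_n)

Iteration 1:
  f(1.800000) = 0.752926
  f'(1.800000) = 0.564884
  x_1 = 1.800000 - 0.752926/0.564884 = 0.467114
Iteration 2:
  f(0.467114) = -0.789653
  f'(0.467114) = 0.867384
  x_2 = 0.467114 - (-0.789653)/0.867384 = 1.377499
Iteration 3:
  f(1.377499) = 0.351844
  f'(1.377499) = 1.245988
  x_3 = 1.377499 - 0.351844/1.245988 = 1.095117
Iteration 4:
  f(1.095117) = -0.026461
  f'(1.095117) = 1.390482
  x_4 = 1.095117 - (-0.026461)/1.390482 = 1.114147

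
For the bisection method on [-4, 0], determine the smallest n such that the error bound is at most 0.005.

We need (b-a)/2^n ≤ 0.005
(0 - (-4))/2^n ≤ 0.005
4/2^n ≤ 0.005
2^n ≥ 800
n ≥ log₂(800) = 9.64
n ≥ 10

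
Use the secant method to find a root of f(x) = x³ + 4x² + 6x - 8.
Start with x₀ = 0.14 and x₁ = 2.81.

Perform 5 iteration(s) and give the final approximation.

f(x) = x³ + 4x² + 6x - 8
x₀ = 0.14, x₁ = 2.81

Secant formula: x_{n+1} = x_n - f(x_n)(x_n - x_{n-1})/(f(x_n) - f(x_{n-1}))

Iteration 1:
  f(0.140000) = -7.078856
  f(2.810000) = 62.632441
  x_2 = 2.810000 - 62.632441×(2.810000 - 0.140000)/(62.632441 - (-7.078856))
       = 0.411126
Iteration 2:
  f(2.810000) = 62.632441
  f(0.411126) = -4.787655
  x_3 = 0.411126 - (-4.787655)×(0.411126 - 2.810000)/(-4.787655 - 62.632441)
       = 0.581476
Iteration 3:
  f(0.411126) = -4.787655
  f(0.581476) = -2.962087
  x_4 = 0.581476 - (-2.962087)×(0.581476 - 0.411126)/(-2.962087 - (-4.787655))
       = 0.857877
Iteration 4:
  f(0.581476) = -2.962087
  f(0.857877) = 0.722433
  x_5 = 0.857877 - 0.722433×(0.857877 - 0.581476)/(0.722433 - (-2.962087))
       = 0.803682
Iteration 5:
  f(0.857877) = 0.722433
  f(0.803682) = -0.075181
  x_6 = 0.803682 - (-0.075181)×(0.803682 - 0.857877)/(-0.075181 - 0.722433)
       = 0.808791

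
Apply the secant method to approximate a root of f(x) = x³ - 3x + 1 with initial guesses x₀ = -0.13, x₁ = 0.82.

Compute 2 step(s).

f(x) = x³ - 3x + 1
x₀ = -0.13, x₁ = 0.82

Secant formula: x_{n+1} = x_n - f(x_n)(x_n - x_{n-1})/(f(x_n) - f(x_{n-1}))

Iteration 1:
  f(-0.130000) = 1.387803
  f(0.820000) = -0.908632
  x_2 = 0.820000 - (-0.908632)×(0.820000 - (-0.130000))/(-0.908632 - 1.387803)
       = 0.444113
Iteration 2:
  f(0.820000) = -0.908632
  f(0.444113) = -0.244743
  x_3 = 0.444113 - (-0.244743)×(0.444113 - 0.820000)/(-0.244743 - (-0.908632))
       = 0.305542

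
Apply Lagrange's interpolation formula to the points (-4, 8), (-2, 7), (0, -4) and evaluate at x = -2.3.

Lagrange interpolation formula:
P(x) = Σ yᵢ × Lᵢ(x)
where Lᵢ(x) = Π_{j≠i} (x - xⱼ)/(xᵢ - xⱼ)

L_0(-2.3) = (-2.3 - (-2))/(-4 - (-2)) × (-2.3 - 0)/(-4 - 0) = 0.086250
L_1(-2.3) = (-2.3 - (-4))/(-2 - (-4)) × (-2.3 - 0)/(-2 - 0) = 0.977500
L_2(-2.3) = (-2.3 - (-4))/(0 - (-4)) × (-2.3 - (-2))/(0 - (-2)) = -0.063750

P(-2.3) = 8×L_0(-2.3) + 7×L_1(-2.3) + (-4)×L_2(-2.3)
P(-2.3) = 7.787500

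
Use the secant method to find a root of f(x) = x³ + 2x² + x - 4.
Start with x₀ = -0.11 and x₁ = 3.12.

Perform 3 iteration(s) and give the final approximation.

f(x) = x³ + 2x² + x - 4
x₀ = -0.11, x₁ = 3.12

Secant formula: x_{n+1} = x_n - f(x_n)(x_n - x_{n-1})/(f(x_n) - f(x_{n-1}))

Iteration 1:
  f(-0.110000) = -4.087131
  f(3.120000) = 48.960128
  x_2 = 3.120000 - 48.960128×(3.120000 - (-0.110000))/(48.960128 - (-4.087131))
       = 0.138862
Iteration 2:
  f(3.120000) = 48.960128
  f(0.138862) = -3.819895
  x_3 = 0.138862 - (-3.819895)×(0.138862 - 3.120000)/(-3.819895 - 48.960128)
       = 0.354618
Iteration 3:
  f(0.138862) = -3.819895
  f(0.354618) = -3.349279
  x_4 = 0.354618 - (-3.349279)×(0.354618 - 0.138862)/(-3.349279 - (-3.819895))
       = 1.890111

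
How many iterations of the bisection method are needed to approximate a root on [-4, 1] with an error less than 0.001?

We need (b-a)/2^n ≤ 0.001
(1 - (-4))/2^n ≤ 0.001
5/2^n ≤ 0.001
2^n ≥ 5000
n ≥ log₂(5000) = 12.29
n ≥ 13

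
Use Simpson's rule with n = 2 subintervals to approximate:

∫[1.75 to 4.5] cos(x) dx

f(x) = cos(x)
a = 1.75, b = 4.5, n = 2
h = (b - a)/n = 1.375000

Simpson's rule: (h/3)[f(x₀) + 4f(x₁) + 2f(x₂) + ... + f(xₙ)]

x_0 = 1.7500, f(x_0) = -0.178246, coefficient = 1
x_1 = 3.1250, f(x_1) = -0.999862, coefficient = 4
x_2 = 4.5000, f(x_2) = -0.210796, coefficient = 1

I ≈ (1.375000/3) × -4.388491 = -2.011392
Exact value: -1.961516
Error: 0.049876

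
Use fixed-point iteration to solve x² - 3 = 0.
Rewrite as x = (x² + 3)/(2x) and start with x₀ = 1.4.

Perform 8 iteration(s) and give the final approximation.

Equation: x² - 3 = 0
Fixed-point form: x = (x² + 3)/(2x)
x₀ = 1.4

x_1 = g(1.400000) = 1.771429
x_2 = g(1.771429) = 1.732488
x_3 = g(1.732488) = 1.732051
x_4 = g(1.732051) = 1.732051
x_5 = g(1.732051) = 1.732051
x_6 = g(1.732051) = 1.732051
x_7 = g(1.732051) = 1.732051
x_8 = g(1.732051) = 1.732051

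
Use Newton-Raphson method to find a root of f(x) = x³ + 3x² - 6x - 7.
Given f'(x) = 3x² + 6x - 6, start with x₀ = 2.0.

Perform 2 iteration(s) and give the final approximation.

f(x) = x³ + 3x² - 6x - 7
f'(x) = 3x² + 6x - 6
x₀ = 2.0

Newton-Raphson formula: x_{n+1} = x_n - f(x_n)/f'(x_n)

Iteration 1:
  f(2.000000) = 1.000000
  f'(2.000000) = 18.000000
  x_1 = 2.000000 - 1.000000/18.000000 = 1.944444
Iteration 2:
  f(1.944444) = 0.027606
  f'(1.944444) = 17.009259
  x_2 = 1.944444 - 0.027606/17.009259 = 1.942821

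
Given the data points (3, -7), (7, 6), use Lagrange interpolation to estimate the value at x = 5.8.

Lagrange interpolation formula:
P(x) = Σ yᵢ × Lᵢ(x)
where Lᵢ(x) = Π_{j≠i} (x - xⱼ)/(xᵢ - xⱼ)

L_0(5.8) = (5.8 - 7)/(3 - 7) = 0.300000
L_1(5.8) = (5.8 - 3)/(7 - 3) = 0.700000

P(5.8) = (-7)×L_0(5.8) + 6×L_1(5.8)
P(5.8) = 2.100000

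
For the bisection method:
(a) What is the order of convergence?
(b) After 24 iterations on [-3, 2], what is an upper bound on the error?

(a) Bisection has linear (order 1) convergence; the error is halved each step.

(b) Error bound = (b-a)/2^n = (2 - (-3))/2^{24}
    = 5/2^{24}

(a) 1 (linear); (b) error ≤ 2.98e-07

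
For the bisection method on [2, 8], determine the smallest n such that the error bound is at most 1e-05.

We need (b-a)/2^n ≤ 1e-05
(8 - 2)/2^n ≤ 1e-05
6/2^n ≤ 1e-05
2^n ≥ 600000
n ≥ log₂(600000) = 19.19
n ≥ 20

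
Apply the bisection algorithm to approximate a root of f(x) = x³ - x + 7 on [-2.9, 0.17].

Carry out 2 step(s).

f(x) = x³ - x + 7
Initial interval: [-2.9, 0.17]

Iteration 1:
  c_1 = (-2.900000 + 0.170000)/2 = -1.365000
  f(c_1) = f(-1.365000) = 5.821698
  f(a) × f(c) < 0, new interval: [-2.900000, -1.365000]
Iteration 2:
  c_2 = (-2.900000 + (-1.365000))/2 = -2.132500
  f(c_2) = f(-2.132500) = -0.565164
  f(a) × f(c) ≥ 0, new interval: [-2.132500, -1.365000]

After 2 iteration(s), the approximation is c_2 = -2.132500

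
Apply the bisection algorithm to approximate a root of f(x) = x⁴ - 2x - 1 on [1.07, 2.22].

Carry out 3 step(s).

f(x) = x⁴ - 2x - 1
Initial interval: [1.07, 2.22]

Iteration 1:
  c_1 = (1.070000 + 2.220000)/2 = 1.645000
  f(c_1) = f(1.645000) = 3.032571
  f(a) × f(c) < 0, new interval: [1.070000, 1.645000]
Iteration 2:
  c_2 = (1.070000 + 1.645000)/2 = 1.357500
  f(c_2) = f(1.357500) = -0.319065
  f(a) × f(c) ≥ 0, new interval: [1.357500, 1.645000]
Iteration 3:
  c_3 = (1.357500 + 1.645000)/2 = 1.501250
  f(c_3) = f(1.501250) = 1.076896
  f(a) × f(c) < 0, new interval: [1.357500, 1.501250]

After 3 iteration(s), the approximation is c_3 = 1.501250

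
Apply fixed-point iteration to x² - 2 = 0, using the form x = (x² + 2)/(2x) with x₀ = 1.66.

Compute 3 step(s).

Equation: x² - 2 = 0
Fixed-point form: x = (x² + 2)/(2x)
x₀ = 1.66

x_1 = g(1.660000) = 1.432410
x_2 = g(1.432410) = 1.414329
x_3 = g(1.414329) = 1.414214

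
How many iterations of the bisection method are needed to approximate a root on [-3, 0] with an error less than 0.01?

We need (b-a)/2^n ≤ 0.01
(0 - (-3))/2^n ≤ 0.01
3/2^n ≤ 0.01
2^n ≥ 300
n ≥ log₂(300) = 8.23
n ≥ 9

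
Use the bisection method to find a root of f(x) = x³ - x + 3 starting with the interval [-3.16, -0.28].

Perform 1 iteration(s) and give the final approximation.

f(x) = x³ - x + 3
Initial interval: [-3.16, -0.28]

Iteration 1:
  c_1 = (-3.160000 + (-0.280000))/2 = -1.720000
  f(c_1) = f(-1.720000) = -0.368448
  f(a) × f(c) ≥ 0, new interval: [-1.720000, -0.280000]

After 1 iteration(s), the approximation is c_1 = -1.720000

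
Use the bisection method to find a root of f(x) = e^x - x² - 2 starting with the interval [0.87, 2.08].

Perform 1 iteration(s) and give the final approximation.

f(x) = e^x - x² - 2
Initial interval: [0.87, 2.08]

Iteration 1:
  c_1 = (0.870000 + 2.080000)/2 = 1.475000
  f(c_1) = f(1.475000) = 0.195411
  f(a) × f(c) < 0, new interval: [0.870000, 1.475000]

After 1 iteration(s), the approximation is c_1 = 1.475000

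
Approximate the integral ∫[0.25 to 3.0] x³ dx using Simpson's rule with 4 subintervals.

f(x) = x³
a = 0.25, b = 3.0, n = 4
h = (b - a)/n = 0.687500

Simpson's rule: (h/3)[f(x₀) + 4f(x₁) + 2f(x₂) + ... + f(xₙ)]

x_0 = 0.2500, f(x_0) = 0.015625, coefficient = 1
x_1 = 0.9375, f(x_1) = 0.823975, coefficient = 4
x_2 = 1.6250, f(x_2) = 4.291016, coefficient = 2
x_3 = 2.3125, f(x_3) = 12.366455, coefficient = 4
x_4 = 3.0000, f(x_4) = 27.000000, coefficient = 1

I ≈ (0.687500/3) × 88.359375 = 20.249023
Exact value: 20.249023
Error: 0.000000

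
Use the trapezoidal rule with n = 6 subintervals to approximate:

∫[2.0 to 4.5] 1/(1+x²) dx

f(x) = 1/(1+x²)
a = 2.0, b = 4.5, n = 6
h = (b - a)/n = 0.416667

Trapezoidal rule: (h/2)[f(x₀) + 2f(x₁) + 2f(x₂) + ... + f(xₙ)]

x_0 = 2.0000, f(x_0) = 0.200000, coefficient = 1
x_1 = 2.4167, f(x_1) = 0.146193, coefficient = 2
x_2 = 2.8333, f(x_2) = 0.110769, coefficient = 2
x_3 = 3.2500, f(x_3) = 0.086486, coefficient = 2
x_4 = 3.6667, f(x_4) = 0.069231, coefficient = 2
x_5 = 4.0833, f(x_5) = 0.056582, coefficient = 2
x_6 = 4.5000, f(x_6) = 0.047059, coefficient = 1

I ≈ (0.416667/2) × 1.185581 = 0.246996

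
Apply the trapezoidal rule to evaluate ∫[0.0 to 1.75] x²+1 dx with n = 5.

f(x) = x²+1
a = 0.0, b = 1.75, n = 5
h = (b - a)/n = 0.350000

Trapezoidal rule: (h/2)[f(x₀) + 2f(x₁) + 2f(x₂) + ... + f(xₙ)]

x_0 = 0.0000, f(x_0) = 1.000000, coefficient = 1
x_1 = 0.3500, f(x_1) = 1.122500, coefficient = 2
x_2 = 0.7000, f(x_2) = 1.490000, coefficient = 2
x_3 = 1.0500, f(x_3) = 2.102500, coefficient = 2
x_4 = 1.4000, f(x_4) = 2.960000, coefficient = 2
x_5 = 1.7500, f(x_5) = 4.062500, coefficient = 1

I ≈ (0.350000/2) × 20.412500 = 3.572188
Exact value: 3.536458
Error: 0.035729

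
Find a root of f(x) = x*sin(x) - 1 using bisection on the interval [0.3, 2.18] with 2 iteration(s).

f(x) = x*sin(x) - 1
Initial interval: [0.3, 2.18]

Iteration 1:
  c_1 = (0.300000 + 2.180000)/2 = 1.240000
  f(c_1) = f(1.240000) = 0.172772
  f(a) × f(c) < 0, new interval: [0.300000, 1.240000]
Iteration 2:
  c_2 = (0.300000 + 1.240000)/2 = 0.770000
  f(c_2) = f(0.770000) = -0.463976
  f(a) × f(c) ≥ 0, new interval: [0.770000, 1.240000]

After 2 iteration(s), the approximation is c_2 = 0.770000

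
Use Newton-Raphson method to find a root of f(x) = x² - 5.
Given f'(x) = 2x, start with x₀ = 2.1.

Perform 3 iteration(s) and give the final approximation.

f(x) = x² - 5
f'(x) = 2x
x₀ = 2.1

Newton-Raphson formula: x_{n+1} = x_n - f(x_n)/f'(x_n)

Iteration 1:
  f(2.100000) = -0.590000
  f'(2.100000) = 4.200000
  x_1 = 2.100000 - (-0.590000)/4.200000 = 2.240476
Iteration 2:
  f(2.240476) = 0.019734
  f'(2.240476) = 4.480952
  x_2 = 2.240476 - 0.019734/4.480952 = 2.236072
Iteration 3:
  f(2.236072) = 0.000019
  f'(2.236072) = 4.472145
  x_3 = 2.236072 - 0.000019/4.472145 = 2.236068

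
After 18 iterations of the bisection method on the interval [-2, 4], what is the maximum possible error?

Bisection error bound: |error| ≤ (b-a)/2^n
|error| ≤ (4 - (-2))/2^18 = 6/2^18
|error| ≤ 0.0000228882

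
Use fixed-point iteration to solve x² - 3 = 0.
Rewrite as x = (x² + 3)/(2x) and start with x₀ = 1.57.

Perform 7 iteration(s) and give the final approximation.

Equation: x² - 3 = 0
Fixed-point form: x = (x² + 3)/(2x)
x₀ = 1.57

x_1 = g(1.570000) = 1.740414
x_2 = g(1.740414) = 1.732071
x_3 = g(1.732071) = 1.732051
x_4 = g(1.732051) = 1.732051
x_5 = g(1.732051) = 1.732051
x_6 = g(1.732051) = 1.732051
x_7 = g(1.732051) = 1.732051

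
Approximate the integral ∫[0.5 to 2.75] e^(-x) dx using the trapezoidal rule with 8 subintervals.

f(x) = e^(-x)
a = 0.5, b = 2.75, n = 8
h = (b - a)/n = 0.281250

Trapezoidal rule: (h/2)[f(x₀) + 2f(x₁) + 2f(x₂) + ... + f(xₙ)]

x_0 = 0.5000, f(x_0) = 0.606531, coefficient = 1
x_1 = 0.7812, f(x_1) = 0.457833, coefficient = 2
x_2 = 1.0625, f(x_2) = 0.345591, coefficient = 2
x_3 = 1.3438, f(x_3) = 0.260866, coefficient = 2
x_4 = 1.6250, f(x_4) = 0.196912, coefficient = 2
x_5 = 1.9062, f(x_5) = 0.148637, coefficient = 2
x_6 = 2.1875, f(x_6) = 0.112197, coefficient = 2
x_7 = 2.4688, f(x_7) = 0.084691, coefficient = 2
x_8 = 2.7500, f(x_8) = 0.063928, coefficient = 1

I ≈ (0.281250/2) × 3.883910 = 0.546175
Exact value: 0.542603
Error: 0.003572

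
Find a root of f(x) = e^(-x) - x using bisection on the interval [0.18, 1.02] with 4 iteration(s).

f(x) = e^(-x) - x
Initial interval: [0.18, 1.02]

Iteration 1:
  c_1 = (0.180000 + 1.020000)/2 = 0.600000
  f(c_1) = f(0.600000) = -0.051188
  f(a) × f(c) < 0, new interval: [0.180000, 0.600000]
Iteration 2:
  c_2 = (0.180000 + 0.600000)/2 = 0.390000
  f(c_2) = f(0.390000) = 0.287057
  f(a) × f(c) ≥ 0, new interval: [0.390000, 0.600000]
Iteration 3:
  c_3 = (0.390000 + 0.600000)/2 = 0.495000
  f(c_3) = f(0.495000) = 0.114571
  f(a) × f(c) ≥ 0, new interval: [0.495000, 0.600000]
Iteration 4:
  c_4 = (0.495000 + 0.600000)/2 = 0.547500
  f(c_4) = f(0.547500) = 0.030894
  f(a) × f(c) ≥ 0, new interval: [0.547500, 0.600000]

After 4 iteration(s), the approximation is c_4 = 0.547500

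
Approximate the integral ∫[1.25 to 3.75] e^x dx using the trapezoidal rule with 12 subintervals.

f(x) = e^x
a = 1.25, b = 3.75, n = 12
h = (b - a)/n = 0.208333

Trapezoidal rule: (h/2)[f(x₀) + 2f(x₁) + 2f(x₂) + ... + f(xₙ)]

x_0 = 1.2500, f(x_0) = 3.490343, coefficient = 1
x_1 = 1.4583, f(x_1) = 4.298789, coefficient = 2
x_2 = 1.6667, f(x_2) = 5.294490, coefficient = 2
x_3 = 1.8750, f(x_3) = 6.520819, coefficient = 2
x_4 = 2.0833, f(x_4) = 8.031195, coefficient = 2
x_5 = 2.2917, f(x_5) = 9.891410, coefficient = 2
x_6 = 2.5000, f(x_6) = 12.182494, coefficient = 2
x_7 = 2.7083, f(x_7) = 15.004248, coefficient = 2
x_8 = 2.9167, f(x_8) = 18.479586, coefficient = 2
x_9 = 3.1250, f(x_9) = 22.759895, coefficient = 2
x_10 = 3.3333, f(x_10) = 28.031625, coefficient = 2
x_11 = 3.5417, f(x_11) = 34.524412, coefficient = 2
x_12 = 3.7500, f(x_12) = 42.521082, coefficient = 1

I ≈ (0.208333/2) × 376.049349 = 39.171807
Exact value: 39.030739
Error: 0.141068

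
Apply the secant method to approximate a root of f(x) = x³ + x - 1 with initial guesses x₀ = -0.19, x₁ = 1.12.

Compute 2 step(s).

f(x) = x³ + x - 1
x₀ = -0.19, x₁ = 1.12

Secant formula: x_{n+1} = x_n - f(x_n)(x_n - x_{n-1})/(f(x_n) - f(x_{n-1}))

Iteration 1:
  f(-0.190000) = -1.196859
  f(1.120000) = 1.524928
  x_2 = 1.120000 - 1.524928×(1.120000 - (-0.190000))/(1.524928 - (-1.196859))
       = 0.386050
Iteration 2:
  f(1.120000) = 1.524928
  f(0.386050) = -0.556415
  x_3 = 0.386050 - (-0.556415)×(0.386050 - 1.120000)/(-0.556415 - 1.524928)
       = 0.582260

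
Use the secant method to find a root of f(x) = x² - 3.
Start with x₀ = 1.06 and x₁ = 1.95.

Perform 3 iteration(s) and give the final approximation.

f(x) = x² - 3
x₀ = 1.06, x₁ = 1.95

Secant formula: x_{n+1} = x_n - f(x_n)(x_n - x_{n-1})/(f(x_n) - f(x_{n-1}))

Iteration 1:
  f(1.060000) = -1.876400
  f(1.950000) = 0.802500
  x_2 = 1.950000 - 0.802500×(1.950000 - 1.060000)/(0.802500 - (-1.876400))
       = 1.683389
Iteration 2:
  f(1.950000) = 0.802500
  f(1.683389) = -0.166202
  x_3 = 1.683389 - (-0.166202)×(1.683389 - 1.950000)/(-0.166202 - 0.802500)
       = 1.729132
Iteration 3:
  f(1.683389) = -0.166202
  f(1.729132) = -0.010103
  x_4 = 1.729132 - (-0.010103)×(1.729132 - 1.683389)/(-0.010103 - (-0.166202))
       = 1.732092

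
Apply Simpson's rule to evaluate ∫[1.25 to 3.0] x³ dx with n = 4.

f(x) = x³
a = 1.25, b = 3.0, n = 4
h = (b - a)/n = 0.437500

Simpson's rule: (h/3)[f(x₀) + 4f(x₁) + 2f(x₂) + ... + f(xₙ)]

x_0 = 1.2500, f(x_0) = 1.953125, coefficient = 1
x_1 = 1.6875, f(x_1) = 4.805420, coefficient = 4
x_2 = 2.1250, f(x_2) = 9.595703, coefficient = 2
x_3 = 2.5625, f(x_3) = 16.826416, coefficient = 4
x_4 = 3.0000, f(x_4) = 27.000000, coefficient = 1

I ≈ (0.437500/3) × 134.671875 = 19.639648
Exact value: 19.639648
Error: 0.000000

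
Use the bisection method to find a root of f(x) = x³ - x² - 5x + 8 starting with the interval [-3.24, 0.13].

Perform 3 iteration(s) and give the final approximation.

f(x) = x³ - x² - 5x + 8
Initial interval: [-3.24, 0.13]

Iteration 1:
  c_1 = (-3.240000 + 0.130000)/2 = -1.555000
  f(c_1) = f(-1.555000) = 9.596946
  f(a) × f(c) < 0, new interval: [-3.240000, -1.555000]
Iteration 2:
  c_2 = (-3.240000 + (-1.555000))/2 = -2.397500
  f(c_2) = f(-2.397500) = 0.458649
  f(a) × f(c) < 0, new interval: [-3.240000, -2.397500]
Iteration 3:
  c_3 = (-3.240000 + (-2.397500))/2 = -2.818750
  f(c_3) = f(-2.818750) = -8.247561
  f(a) × f(c) ≥ 0, new interval: [-2.818750, -2.397500]

After 3 iteration(s), the approximation is c_3 = -2.818750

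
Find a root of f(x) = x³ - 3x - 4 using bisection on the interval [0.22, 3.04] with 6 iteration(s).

f(x) = x³ - 3x - 4
Initial interval: [0.22, 3.04]

Iteration 1:
  c_1 = (0.220000 + 3.040000)/2 = 1.630000
  f(c_1) = f(1.630000) = -4.559253
  f(a) × f(c) ≥ 0, new interval: [1.630000, 3.040000]
Iteration 2:
  c_2 = (1.630000 + 3.040000)/2 = 2.335000
  f(c_2) = f(2.335000) = 1.725945
  f(a) × f(c) < 0, new interval: [1.630000, 2.335000]
Iteration 3:
  c_3 = (1.630000 + 2.335000)/2 = 1.982500
  f(c_3) = f(1.982500) = -2.155668
  f(a) × f(c) ≥ 0, new interval: [1.982500, 2.335000]
Iteration 4:
  c_4 = (1.982500 + 2.335000)/2 = 2.158750
  f(c_4) = f(2.158750) = -0.416040
  f(a) × f(c) ≥ 0, new interval: [2.158750, 2.335000]
Iteration 5:
  c_5 = (2.158750 + 2.335000)/2 = 2.246875
  f(c_5) = f(2.246875) = 0.602605
  f(a) × f(c) < 0, new interval: [2.158750, 2.246875]
Iteration 6:
  c_6 = (2.158750 + 2.246875)/2 = 2.202813
  f(c_6) = f(2.202813) = 0.080452
  f(a) × f(c) < 0, new interval: [2.158750, 2.202813]

After 6 iteration(s), the approximation is c_6 = 2.202813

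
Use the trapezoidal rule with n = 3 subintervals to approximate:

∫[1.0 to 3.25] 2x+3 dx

f(x) = 2x+3
a = 1.0, b = 3.25, n = 3
h = (b - a)/n = 0.750000

Trapezoidal rule: (h/2)[f(x₀) + 2f(x₁) + 2f(x₂) + ... + f(xₙ)]

x_0 = 1.0000, f(x_0) = 5.000000, coefficient = 1
x_1 = 1.7500, f(x_1) = 6.500000, coefficient = 2
x_2 = 2.5000, f(x_2) = 8.000000, coefficient = 2
x_3 = 3.2500, f(x_3) = 9.500000, coefficient = 1

I ≈ (0.750000/2) × 43.500000 = 16.312500
Exact value: 16.312500
Error: 0.000000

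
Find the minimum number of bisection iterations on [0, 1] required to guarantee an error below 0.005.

We need (b-a)/2^n ≤ 0.005
(1 - 0)/2^n ≤ 0.005
1/2^n ≤ 0.005
2^n ≥ 200
n ≥ log₂(200) = 7.64
n ≥ 8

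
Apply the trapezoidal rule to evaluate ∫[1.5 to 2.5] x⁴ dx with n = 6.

f(x) = x⁴
a = 1.5, b = 2.5, n = 6
h = (b - a)/n = 0.166667

Trapezoidal rule: (h/2)[f(x₀) + 2f(x₁) + 2f(x₂) + ... + f(xₙ)]

x_0 = 1.5000, f(x_0) = 5.062500, coefficient = 1
x_1 = 1.6667, f(x_1) = 7.716049, coefficient = 2
x_2 = 1.8333, f(x_2) = 11.297068, coefficient = 2
x_3 = 2.0000, f(x_3) = 16.000000, coefficient = 2
x_4 = 2.1667, f(x_4) = 22.037809, coefficient = 2
x_5 = 2.3333, f(x_5) = 29.641975, coefficient = 2
x_6 = 2.5000, f(x_6) = 39.062500, coefficient = 1

I ≈ (0.166667/2) × 217.510802 = 18.125900
Exact value: 18.012500
Error: 0.113400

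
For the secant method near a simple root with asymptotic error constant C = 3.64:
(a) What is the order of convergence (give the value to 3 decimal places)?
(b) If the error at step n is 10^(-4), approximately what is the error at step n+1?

(a) Secant method has superlinear convergence with order φ = (1+√5)/2 ≈ 1.618.
    This means |e_{n+1}| ≈ C|e_n|^1.618.

(b) With |e_n| = 10^(-4) and C = 3.64:
    |e_{n+1}| ≈ 3.64 × (10^(-4))^1.618 = 3.64 × 10^(-6.47)

(a) ≈ 1.618 (golden ratio); (b) |e_{n+1}| ≈ 1.227e-06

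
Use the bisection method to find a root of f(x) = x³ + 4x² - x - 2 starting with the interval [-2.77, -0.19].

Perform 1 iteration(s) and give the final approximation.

f(x) = x³ + 4x² - x - 2
Initial interval: [-2.77, -0.19]

Iteration 1:
  c_1 = (-2.770000 + (-0.190000))/2 = -1.480000
  f(c_1) = f(-1.480000) = 4.999808
  f(a) × f(c) ≥ 0, new interval: [-1.480000, -0.190000]

After 1 iteration(s), the approximation is c_1 = -1.480000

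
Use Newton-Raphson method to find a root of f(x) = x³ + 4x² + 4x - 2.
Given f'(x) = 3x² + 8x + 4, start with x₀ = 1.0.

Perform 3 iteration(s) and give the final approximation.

f(x) = x³ + 4x² + 4x - 2
f'(x) = 3x² + 8x + 4
x₀ = 1.0

Newton-Raphson formula: x_{n+1} = x_n - f(x_n)/f'(x_n)

Iteration 1:
  f(1.000000) = 7.000000
  f'(1.000000) = 15.000000
  x_1 = 1.000000 - 7.000000/15.000000 = 0.533333
Iteration 2:
  f(0.533333) = 1.422815
  f'(0.533333) = 9.120000
  x_2 = 0.533333 - 1.422815/9.120000 = 0.377323
Iteration 3:
  f(0.377323) = 0.132503
  f'(0.377323) = 7.445701
  x_3 = 0.377323 - 0.132503/7.445701 = 0.359527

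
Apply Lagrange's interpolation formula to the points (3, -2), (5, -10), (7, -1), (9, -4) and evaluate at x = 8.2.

Lagrange interpolation formula:
P(x) = Σ yᵢ × Lᵢ(x)
where Lᵢ(x) = Π_{j≠i} (x - xⱼ)/(xᵢ - xⱼ)

L_0(8.2) = (8.2 - 5)/(3 - 5) × (8.2 - 7)/(3 - 7) × (8.2 - 9)/(3 - 9) = 0.064000
L_1(8.2) = (8.2 - 3)/(5 - 3) × (8.2 - 7)/(5 - 7) × (8.2 - 9)/(5 - 9) = -0.312000
L_2(8.2) = (8.2 - 3)/(7 - 3) × (8.2 - 5)/(7 - 5) × (8.2 - 9)/(7 - 9) = 0.832000
L_3(8.2) = (8.2 - 3)/(9 - 3) × (8.2 - 5)/(9 - 5) × (8.2 - 7)/(9 - 7) = 0.416000

P(8.2) = (-2)×L_0(8.2) + (-10)×L_1(8.2) + (-1)×L_2(8.2) + (-4)×L_3(8.2)
P(8.2) = 0.496000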